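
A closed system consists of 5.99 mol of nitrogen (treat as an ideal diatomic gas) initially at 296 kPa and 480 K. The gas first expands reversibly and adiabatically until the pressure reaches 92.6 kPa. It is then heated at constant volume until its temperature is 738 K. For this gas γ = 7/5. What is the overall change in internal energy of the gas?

V₁ = nRT₁/P₁ = 5.99×8.314×480/296 = 80.8 L.
Step 1 — Adiabatic: T₂/T₁ = (P₂/P₁)^((γ−1)/γ) ⇒ T₂ = 480×(0.313)^0.286 = 344 K; V₂ = 185 L.
ΔU = nCvΔT = 5.99×20.8×(344−480) = -16900 J.
Q = 0 for an adiabatic process, so W = −ΔU = 16900 J.
State after step 1: P = 92.6 kPa, V = 185 L, T = 344 K.
Step 2 — Isochoric: V stays 185 L; P/T = const ⇒ T₂ = 738 K, P₂ = 198 kPa.
W = 0 (no volume change).
ΔU = nCvΔT = 5.99×20.8×(738−344) = 49000 J.
Q = ΔU = 49000 J.
Net over both steps: W = 16900 J, Q = 49000 J, ΔU = 32100 J.

32100 J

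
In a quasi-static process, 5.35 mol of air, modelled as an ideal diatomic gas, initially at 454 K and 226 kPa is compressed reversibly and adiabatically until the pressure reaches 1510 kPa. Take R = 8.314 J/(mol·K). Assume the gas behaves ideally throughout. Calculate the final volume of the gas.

V₁ = nRT₁/P₁ = 5.35×8.314×454/226 = 89.4 L.
Adiabatic: T₂/T₁ = (P₂/P₁)^((γ−1)/γ) ⇒ T₂ = 454×(6.68)^0.286 = 781 K; V₂ = 23.0 L.

23.0 L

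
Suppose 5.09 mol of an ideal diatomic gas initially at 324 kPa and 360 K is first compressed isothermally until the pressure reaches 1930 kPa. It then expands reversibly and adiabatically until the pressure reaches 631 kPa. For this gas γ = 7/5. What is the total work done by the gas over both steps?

V₁ = nRT₁/P₁ = 5.09×8.314×360/324 = 47.0 L.
Step 1 — Isothermal: T stays 360 K; PV = const ⇒ V₂ = 7.89 L, P₂ = 1930 kPa.
ΔU = 0 (ideal gas, T constant).
W = nRT ln(V₂/V₁) = 5.09×8.314×360×ln(0.168) = -27200 J.
Q = ΔU + W = -27200 J.
State after step 1: P = 1930 kPa, V = 7.89 L, T = 360 K.
Step 2 — Adiabatic: T₂/T₁ = (P₂/P₁)^((γ−1)/γ) ⇒ T₂ = 360×(0.327)^0.286 = 262 K; V₂ = 17.5 L.
ΔU = nCvΔT = 5.09×20.8×(262−360) = -10400 J.
Q = 0 for an adiabatic process, so W = −ΔU = 10400 J.
Net over both steps: W = -16800 J, Q = -27200 J, ΔU = -10400 J.

-16800 J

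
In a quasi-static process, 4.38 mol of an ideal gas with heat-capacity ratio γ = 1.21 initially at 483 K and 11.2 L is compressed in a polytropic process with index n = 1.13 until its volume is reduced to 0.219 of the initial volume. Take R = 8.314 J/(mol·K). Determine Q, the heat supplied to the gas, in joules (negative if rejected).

P₁ = nRT₁/V₁ = 4.38×8.314×483/11.2 = 1570 kPa.
Polytropic n=1.13: T₂ = T₁(V₁/V₂)^(n−1) = 483×(4.57)^0.13 = 588 K; P₂ = P₁(V₁/V₂)^n = 8740 kPa.
W = (P₁V₁−P₂V₂)/(n−1) = (1570×11.2−8740×2.45)/0.13 = -29500 J.
ΔU = nCvΔT = 4.38×39.6×(588−483) = 18300 J.
Q = ΔU + W = -11200 J.

-11200 J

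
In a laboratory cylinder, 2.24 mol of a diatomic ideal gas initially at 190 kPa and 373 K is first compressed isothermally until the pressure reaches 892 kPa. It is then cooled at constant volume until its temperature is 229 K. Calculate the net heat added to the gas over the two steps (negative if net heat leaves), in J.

-17400 J

V₁ = nRT₁/P₁ = 2.24×8.314×373/190 = 36.6 L.
Step 1 — Isothermal: T stays 373 K; PV = const ⇒ V₂ = 7.79 L, P₂ = 892 kPa.
ΔU = 0 (ideal gas, T constant).
W = nRT ln(V₂/V₁) = 2.24×8.314×373×ln(0.213) = -10700 J.
Q = ΔU + W = -10700 J.
State after step 1: P = 892 kPa, V = 7.79 L, T = 373 K.
Step 2 — Isochoric: V stays 7.79 L; P/T = const ⇒ T₂ = 229 K, P₂ = 548 kPa.
W = 0 (no volume change).
ΔU = nCvΔT = 2.24×20.8×(229−373) = -6700 J.
Q = ΔU = -6700 J.
Net over both steps: W = -10700 J, Q = -17400 J, ΔU = -6700 J.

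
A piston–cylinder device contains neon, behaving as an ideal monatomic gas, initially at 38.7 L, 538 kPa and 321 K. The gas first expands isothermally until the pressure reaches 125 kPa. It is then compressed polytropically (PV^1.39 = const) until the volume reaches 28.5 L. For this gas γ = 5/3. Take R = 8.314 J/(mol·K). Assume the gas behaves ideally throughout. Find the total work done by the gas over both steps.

n = P₁V₁/(RT₁) = 538×38.7/(8.314×321) = 7.80 mol.
Step 1 — Isothermal: T stays 321 K; PV = const ⇒ V₂ = 167 L, P₂ = 125 kPa.
ΔU = 0 (ideal gas, T constant).
W = nRT ln(V₂/V₁) = 7.80×8.314×321×ln(4.30) = 30400 J.
Q = ΔU + W = 30400 J.
State after step 1: P = 125 kPa, V = 167 L, T = 321 K.
Step 2 — Polytropic n=1.39: T₂ = T₁(V₁/V₂)^(n−1) = 321×(5.84)^0.39 = 639 K; P₂ = P₁(V₁/V₂)^n = 1450 kPa.
W = (P₁V₁−P₂V₂)/(n−1) = (125×167−1450×28.5)/0.39 = -52900 J.
ΔU = nCvΔT = 7.80×12.5×(639−321) = 30900 J.
Q = ΔU + W = -22000 J.
Net over both steps: W = -22500 J, Q = 8440 J, ΔU = 30900 J.

-22500 J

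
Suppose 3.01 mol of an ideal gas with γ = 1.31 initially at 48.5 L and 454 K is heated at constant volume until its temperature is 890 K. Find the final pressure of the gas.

459 kPa

P₁ = nRT₁/V₁ = 3.01×8.314×454/48.5 = 234 kPa.
Isochoric: V stays 48.5 L; P/T = const ⇒ T₂ = 890 K, P₂ = 459 kPa.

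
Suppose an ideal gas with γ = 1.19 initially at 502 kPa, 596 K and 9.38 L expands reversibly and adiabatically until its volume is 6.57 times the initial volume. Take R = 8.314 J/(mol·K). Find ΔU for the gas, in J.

-7450 J

n = P₁V₁/(RT₁) = 502×9.38/(8.314×596) = 0.950 mol.
Adiabatic: TV^(γ−1) = const ⇒ T₂ = 596×(0.152)^0.190 = 417 K; PV^γ = const ⇒ P₂ = 53.4 kPa.
For an ideal gas ΔU = nCvΔT with Cv = R/(γ−1) = 43.8 J/(mol·K).
ΔU = 0.950×43.8×(417−596) = -7450 J.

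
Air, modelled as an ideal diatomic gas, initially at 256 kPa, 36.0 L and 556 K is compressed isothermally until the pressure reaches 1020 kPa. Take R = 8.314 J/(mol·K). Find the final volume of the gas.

9.04 L

Isothermal: T stays 556 K; PV = const ⇒ V₂ = 9.04 L, P₂ = 1020 kPa.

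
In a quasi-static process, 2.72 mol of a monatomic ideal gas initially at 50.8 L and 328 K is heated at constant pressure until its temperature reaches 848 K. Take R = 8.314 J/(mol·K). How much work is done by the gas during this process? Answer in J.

11800 J

P₁ = nRT₁/V₁ = 2.72×8.314×328/50.8 = 146 kPa.
Isobaric: P stays 146 kPa; V/T = const ⇒ T₂ = 848 K, V₂ = 131 L.
W = PΔV = 146×(131−50.8) kPa·L = 11800 J.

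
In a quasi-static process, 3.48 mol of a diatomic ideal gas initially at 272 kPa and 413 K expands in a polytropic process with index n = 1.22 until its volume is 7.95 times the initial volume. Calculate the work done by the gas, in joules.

19900 J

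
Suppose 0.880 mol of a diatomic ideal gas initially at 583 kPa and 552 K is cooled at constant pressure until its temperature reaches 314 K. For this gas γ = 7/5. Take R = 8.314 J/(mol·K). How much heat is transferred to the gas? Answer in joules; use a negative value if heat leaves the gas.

-6090 J

V₁ = nRT₁/P₁ = 0.880×8.314×552/583 = 6.93 L.
Isobaric: P stays 583 kPa; V/T = const ⇒ T₂ = 314 K, V₂ = 3.94 L.
W = PΔV = 583×(3.94−6.93) kPa·L = -1740 J.
ΔU = nCvΔT = 0.880×20.8×(314−552) = -4350 J.
Q = ΔU + W = nCpΔT = -6090 J.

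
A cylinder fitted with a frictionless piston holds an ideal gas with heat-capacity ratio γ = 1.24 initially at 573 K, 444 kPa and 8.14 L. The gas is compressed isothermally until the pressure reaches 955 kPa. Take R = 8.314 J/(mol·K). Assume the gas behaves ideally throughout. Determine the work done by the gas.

-2770 J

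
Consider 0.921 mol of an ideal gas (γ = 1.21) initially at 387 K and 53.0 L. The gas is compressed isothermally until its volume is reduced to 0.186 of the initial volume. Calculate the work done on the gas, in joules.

4980 J

P₁ = nRT₁/V₁ = 0.921×8.314×387/53.0 = 55.9 kPa.
Isothermal: T stays 387 K; PV = const ⇒ V₂ = 9.86 L, P₂ = 301 kPa.
W = nRT ln(V₂/V₁) = 0.921×8.314×387×ln(0.186) = -4980 J.
Work done on the gas = −W_by = 4980 J.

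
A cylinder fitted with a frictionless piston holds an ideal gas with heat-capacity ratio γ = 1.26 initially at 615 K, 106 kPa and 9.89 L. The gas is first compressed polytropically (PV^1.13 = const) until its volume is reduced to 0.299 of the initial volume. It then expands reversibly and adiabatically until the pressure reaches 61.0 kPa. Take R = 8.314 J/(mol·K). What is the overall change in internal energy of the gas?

-856 J

n = P₁V₁/(RT₁) = 106×9.89/(8.314×615) = 0.205 mol.
Step 1 — Polytropic n=1.13: T₂ = T₁(V₁/V₂)^(n−1) = 615×(3.34)^0.13 = 720 K; P₂ = P₁(V₁/V₂)^n = 415 kPa.
W = (P₁V₁−P₂V₂)/(n−1) = (106×9.89−415×2.96)/0.13 = -1370 J.
ΔU = nCvΔT = 0.205×32.0×(720−615) = 685 J.
Q = ΔU + W = -685 J.
State after step 1: P = 415 kPa, V = 2.96 L, T = 720 K.
Step 2 — Adiabatic: T₂/T₁ = (P₂/P₁)^((γ−1)/γ) ⇒ T₂ = 720×(0.147)^0.206 = 484 K; V₂ = 13.5 L.
ΔU = nCvΔT = 0.205×32.0×(484−720) = -1540 J.
Q = 0 for an adiabatic process, so W = −ΔU = 1540 J.
Net over both steps: W = 171 J, Q = -685 J, ΔU = -856 J.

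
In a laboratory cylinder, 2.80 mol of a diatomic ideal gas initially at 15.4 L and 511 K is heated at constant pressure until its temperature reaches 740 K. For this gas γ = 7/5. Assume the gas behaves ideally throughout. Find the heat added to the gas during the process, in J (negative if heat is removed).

18700 J

P₁ = nRT₁/V₁ = 2.80×8.314×511/15.4 = 772 kPa.
Isobaric: P stays 772 kPa; V/T = const ⇒ T₂ = 740 K, V₂ = 22.3 L.
W = PΔV = 772×(22.3−15.4) kPa·L = 5330 J.
ΔU = nCvΔT = 2.80×20.8×(740−511) = 13300 J.
Q = ΔU + W = nCpΔT = 18700 J.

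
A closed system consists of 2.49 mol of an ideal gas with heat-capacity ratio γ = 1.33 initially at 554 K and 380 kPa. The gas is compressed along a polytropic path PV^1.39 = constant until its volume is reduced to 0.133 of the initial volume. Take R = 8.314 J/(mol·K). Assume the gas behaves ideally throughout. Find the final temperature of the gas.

V₁ = nRT₁/P₁ = 2.49×8.314×554/380 = 30.2 L.
Polytropic n=1.39: T₂ = T₁(V₁/V₂)^(n−1) = 554×(7.52)^0.39 = 1220 K; P₂ = P₁(V₁/V₂)^n = 6280 kPa.

1220 K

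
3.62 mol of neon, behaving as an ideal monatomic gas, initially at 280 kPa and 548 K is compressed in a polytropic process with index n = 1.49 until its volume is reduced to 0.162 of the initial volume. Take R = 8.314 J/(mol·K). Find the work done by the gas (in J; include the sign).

-48500 J

V₁ = nRT₁/P₁ = 3.62×8.314×548/280 = 58.9 L.
Polytropic n=1.49: T₂ = T₁(V₁/V₂)^(n−1) = 548×(6.17)^0.49 = 1340 K; P₂ = P₁(V₁/V₂)^n = 4220 kPa.
W = (P₁V₁−P₂V₂)/(n−1) = (280×58.9−4220×9.54)/0.49 = -48500 J.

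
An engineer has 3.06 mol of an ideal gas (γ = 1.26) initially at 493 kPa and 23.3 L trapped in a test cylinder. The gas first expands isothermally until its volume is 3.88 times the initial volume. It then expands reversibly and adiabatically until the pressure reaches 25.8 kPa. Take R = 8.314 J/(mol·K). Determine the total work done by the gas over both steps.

28000 J

T₁ = P₁V₁/(nR) = 493×23.3/(3.06×8.314) = 452 K.
Step 1 — Isothermal: T stays 452 K; PV = const ⇒ V₂ = 90.4 L, P₂ = 127 kPa.
ΔU = 0 (ideal gas, T constant).
W = nRT ln(V₂/V₁) = 3.06×8.314×452×ln(3.88) = 15600 J.
Q = ΔU + W = 15600 J.
State after step 1: P = 127 kPa, V = 90.4 L, T = 452 K.
Step 2 — Adiabatic: T₂/T₁ = (P₂/P₁)^((γ−1)/γ) ⇒ T₂ = 452×(0.203)^0.206 = 325 K; V₂ = 320 L.
ΔU = nCvΔT = 3.06×32.0×(325−452) = -12400 J.
Q = 0 for an adiabatic process, so W = −ΔU = 12400 J.
Net over both steps: W = 28000 J, Q = 15600 J, ΔU = -12400 J.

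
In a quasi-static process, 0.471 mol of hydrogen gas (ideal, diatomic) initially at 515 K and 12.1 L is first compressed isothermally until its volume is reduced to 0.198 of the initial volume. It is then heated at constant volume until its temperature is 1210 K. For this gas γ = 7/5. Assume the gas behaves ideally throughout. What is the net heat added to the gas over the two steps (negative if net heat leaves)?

3540 J

P₁ = nRT₁/V₁ = 0.471×8.314×515/12.1 = 167 kPa.
Step 1 — Isothermal: T stays 515 K; PV = const ⇒ V₂ = 2.40 L, P₂ = 842 kPa.
ΔU = 0 (ideal gas, T constant).
W = nRT ln(V₂/V₁) = 0.471×8.314×515×ln(0.198) = -3270 J.
Q = ΔU + W = -3270 J.
State after step 1: P = 842 kPa, V = 2.40 L, T = 515 K.
Step 2 — Isochoric: V stays 2.40 L; P/T = const ⇒ T₂ = 1210 K, P₂ = 1980 kPa.
W = 0 (no volume change).
ΔU = nCvΔT = 0.471×20.8×(1210−515) = 6800 J.
Q = ΔU = 6800 J.
Net over both steps: W = -3270 J, Q = 3540 J, ΔU = 6800 J.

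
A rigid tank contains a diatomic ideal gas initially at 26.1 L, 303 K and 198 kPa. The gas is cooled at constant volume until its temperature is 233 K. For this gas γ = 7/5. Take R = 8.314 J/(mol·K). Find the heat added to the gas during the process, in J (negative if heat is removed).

-2980 J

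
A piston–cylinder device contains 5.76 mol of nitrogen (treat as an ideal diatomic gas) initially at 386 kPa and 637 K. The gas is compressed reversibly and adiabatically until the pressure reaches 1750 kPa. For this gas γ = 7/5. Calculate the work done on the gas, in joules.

41200 J

V₁ = nRT₁/P₁ = 5.76×8.314×637/386 = 79.0 L.
Adiabatic: T₂/T₁ = (P₂/P₁)^((γ−1)/γ) ⇒ T₂ = 637×(4.53)^0.286 = 981 K; V₂ = 26.8 L.
ΔU = nCvΔT = 5.76×20.8×(981−637) = 41200 J.
Q = 0 for an adiabatic process, so W = −ΔU = -41200 J.
Work done on the gas = −W_by = 41200 J.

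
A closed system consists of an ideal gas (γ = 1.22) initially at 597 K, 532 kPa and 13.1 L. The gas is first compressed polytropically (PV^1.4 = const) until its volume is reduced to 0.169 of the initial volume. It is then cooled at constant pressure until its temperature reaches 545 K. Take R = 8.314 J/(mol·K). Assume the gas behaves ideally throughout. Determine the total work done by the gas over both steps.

n = P₁V₁/(RT₁) = 532×13.1/(8.314×597) = 1.40 mol.
Step 1 — Polytropic n=1.4: T₂ = T₁(V₁/V₂)^(n−1) = 597×(5.92)^0.40 = 1220 K; P₂ = P₁(V₁/V₂)^n = 6410 kPa.
W = (P₁V₁−P₂V₂)/(n−1) = (532×13.1−6410×2.21)/0.40 = -18100 J.
ΔU = nCvΔT = 1.40×37.8×(1220−597) = 32800 J.
Q = ΔU + W = 14800 J.
State after step 1: P = 6410 kPa, V = 2.21 L, T = 1220 K.
Step 2 — Isobaric: P stays 6410 kPa; V/T = const ⇒ T₂ = 545 K, V₂ = 0.993 L.
W = PΔV = 6410×(0.993−2.21) kPa·L = -7830 J.
ΔU = nCvΔT = 1.40×37.8×(545−1220) = -35600 J.
Q = ΔU + W = nCpΔT = -43400 J.
Net over both steps: W = -25900 J, Q = -28600 J, ΔU = -2760 J.

-25900 J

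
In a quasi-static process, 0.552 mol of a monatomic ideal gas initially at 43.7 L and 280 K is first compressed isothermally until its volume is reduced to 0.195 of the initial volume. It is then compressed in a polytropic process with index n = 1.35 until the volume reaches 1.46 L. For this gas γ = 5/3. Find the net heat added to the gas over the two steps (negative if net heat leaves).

P₁ = nRT₁/V₁ = 0.552×8.314×280/43.7 = 29.4 kPa.
Step 1 — Isothermal: T stays 280 K; PV = const ⇒ V₂ = 8.52 L, P₂ = 151 kPa.
ΔU = 0 (ideal gas, T constant).
W = nRT ln(V₂/V₁) = 0.552×8.314×280×ln(0.195) = -2100 J.
Q = ΔU + W = -2100 J.
State after step 1: P = 151 kPa, V = 8.52 L, T = 280 K.
Step 2 — Polytropic n=1.35: T₂ = T₁(V₁/V₂)^(n−1) = 280×(5.84)^0.35 = 519 K; P₂ = P₁(V₁/V₂)^n = 1630 kPa.
W = (P₁V₁−P₂V₂)/(n−1) = (151×8.52−1630×1.46)/0.35 = -3140 J.
ΔU = nCvΔT = 0.552×12.5×(519−280) = 1650 J.
Q = ΔU + W = -1490 J.
Net over both steps: W = -5240 J, Q = -3590 J, ΔU = 1650 J.

-3590 J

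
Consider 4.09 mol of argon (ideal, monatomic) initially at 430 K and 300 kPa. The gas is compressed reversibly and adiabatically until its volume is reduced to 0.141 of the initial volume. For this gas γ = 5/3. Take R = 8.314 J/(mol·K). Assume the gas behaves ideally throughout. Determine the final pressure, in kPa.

V₁ = nRT₁/P₁ = 4.09×8.314×430/300 = 48.7 L.
Adiabatic: TV^(γ−1) = const ⇒ T₂ = 430×(7.09)^0.667 = 1590 K; PV^γ = const ⇒ P₂ = 7850 kPa.

7850 kPa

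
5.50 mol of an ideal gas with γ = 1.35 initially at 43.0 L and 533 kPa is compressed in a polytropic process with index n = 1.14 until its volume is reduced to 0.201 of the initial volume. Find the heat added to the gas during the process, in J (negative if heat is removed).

-24700 J

T₁ = P₁V₁/(nR) = 533×43.0/(5.50×8.314) = 501 K.
Polytropic n=1.14: T₂ = T₁(V₁/V₂)^(n−1) = 501×(4.98)^0.14 = 627 K; P₂ = P₁(V₁/V₂)^n = 3320 kPa.
W = (P₁V₁−P₂V₂)/(n−1) = (533×43.0−3320×8.64)/0.14 = -41200 J.
ΔU = nCvΔT = 5.50×23.8×(627−501) = 16500 J.
Q = ΔU + W = -24700 J.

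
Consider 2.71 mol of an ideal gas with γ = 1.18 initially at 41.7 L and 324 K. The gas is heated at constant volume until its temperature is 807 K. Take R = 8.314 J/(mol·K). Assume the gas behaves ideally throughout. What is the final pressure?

436 kPa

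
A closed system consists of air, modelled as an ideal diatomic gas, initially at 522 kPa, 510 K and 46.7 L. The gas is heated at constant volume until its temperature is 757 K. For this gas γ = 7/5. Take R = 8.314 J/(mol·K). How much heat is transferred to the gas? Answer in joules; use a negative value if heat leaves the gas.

n = P₁V₁/(RT₁) = 522×46.7/(8.314×510) = 5.75 mol.
Isochoric: V stays 46.7 L; P/T = const ⇒ T₂ = 757 K, P₂ = 775 kPa.
W = 0 (no volume change).
ΔU = nCvΔT = 5.75×20.8×(757−510) = 29500 J.
Q = ΔU = 29500 J.

29500 J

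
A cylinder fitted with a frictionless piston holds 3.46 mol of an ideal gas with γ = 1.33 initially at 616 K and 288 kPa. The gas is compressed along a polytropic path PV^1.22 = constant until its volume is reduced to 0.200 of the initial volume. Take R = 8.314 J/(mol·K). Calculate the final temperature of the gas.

878 K

V₁ = nRT₁/P₁ = 3.46×8.314×616/288 = 61.5 L.
Polytropic n=1.22: T₂ = T₁(V₁/V₂)^(n−1) = 616×(5.00)^0.22 = 878 K; P₂ = P₁(V₁/V₂)^n = 2050 kPa.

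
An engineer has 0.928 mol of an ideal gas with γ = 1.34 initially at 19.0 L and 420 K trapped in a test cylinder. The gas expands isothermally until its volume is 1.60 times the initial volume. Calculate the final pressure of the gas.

107 kPa

P₁ = nRT₁/V₁ = 0.928×8.314×420/19.0 = 171 kPa.
Isothermal: T stays 420 K; PV = const ⇒ V₂ = 30.4 L, P₂ = 107 kPa.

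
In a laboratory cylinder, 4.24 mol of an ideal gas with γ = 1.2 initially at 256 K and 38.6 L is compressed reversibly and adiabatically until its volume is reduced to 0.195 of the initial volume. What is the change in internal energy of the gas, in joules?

17500 J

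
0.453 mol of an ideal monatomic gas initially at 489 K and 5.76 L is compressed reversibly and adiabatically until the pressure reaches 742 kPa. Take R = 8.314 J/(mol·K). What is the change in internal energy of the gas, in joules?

P₁ = nRT₁/V₁ = 0.453×8.314×489/5.76 = 320 kPa.
Adiabatic: T₂/T₁ = (P₂/P₁)^((γ−1)/γ) ⇒ T₂ = 489×(2.32)^0.400 = 685 K; V₂ = 3.48 L.
For an ideal gas ΔU = nCvΔT with Cv = (3/2)R = 12.5 J/(mol·K).
ΔU = 0.453×12.5×(685−489) = 1110 J.

1110 J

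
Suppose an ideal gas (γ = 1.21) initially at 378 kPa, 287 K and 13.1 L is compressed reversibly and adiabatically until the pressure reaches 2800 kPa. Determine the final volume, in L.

2.50 L

Adiabatic: T₂/T₁ = (P₂/P₁)^((γ−1)/γ) ⇒ T₂ = 287×(7.41)^0.174 = 406 K; V₂ = 2.50 L.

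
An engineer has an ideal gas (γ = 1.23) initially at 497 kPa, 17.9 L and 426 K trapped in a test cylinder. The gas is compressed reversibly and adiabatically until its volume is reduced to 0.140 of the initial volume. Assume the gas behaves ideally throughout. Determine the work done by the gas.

n = P₁V₁/(RT₁) = 497×17.9/(8.314×426) = 2.51 mol.
Adiabatic: TV^(γ−1) = const ⇒ T₂ = 426×(7.14)^0.230 = 670 K; PV^γ = const ⇒ P₂ = 5580 kPa.
ΔU = nCvΔT = 2.51×36.1×(670−426) = 22100 J.
Q = 0 for an adiabatic process, so W = −ΔU = -22100 J.

-22100 J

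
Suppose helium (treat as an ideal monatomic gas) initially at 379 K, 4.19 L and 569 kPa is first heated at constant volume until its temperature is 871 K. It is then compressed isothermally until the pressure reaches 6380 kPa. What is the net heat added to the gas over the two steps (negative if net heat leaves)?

n = P₁V₁/(RT₁) = 569×4.19/(8.314×379) = 0.757 mol.
Step 1 — Isochoric: V stays 4.19 L; P/T = const ⇒ T₂ = 871 K, P₂ = 1310 kPa.
W = 0 (no volume change).
ΔU = nCvΔT = 0.757×12.5×(871−379) = 4640 J.
Q = ΔU = 4640 J.
State after step 1: P = 1310 kPa, V = 4.19 L, T = 871 K.
Step 2 — Isothermal: T stays 871 K; PV = const ⇒ V₂ = 0.859 L, P₂ = 6380 kPa.
ΔU = 0 (ideal gas, T constant).
W = nRT ln(V₂/V₁) = 0.757×8.314×871×ln(0.205) = -8680 J.
Q = ΔU + W = -8680 J.
Net over both steps: W = -8680 J, Q = -4040 J, ΔU = 4640 J.

-4040 J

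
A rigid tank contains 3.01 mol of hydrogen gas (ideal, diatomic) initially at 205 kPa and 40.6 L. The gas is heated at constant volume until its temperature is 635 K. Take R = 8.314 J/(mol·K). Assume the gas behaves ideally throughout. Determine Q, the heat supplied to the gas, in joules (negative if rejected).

18900 J

T₁ = P₁V₁/(nR) = 205×40.6/(3.01×8.314) = 333 K.
Isochoric: V stays 40.6 L; P/T = const ⇒ T₂ = 635 K, P₂ = 391 kPa.
W = 0 (no volume change).
ΔU = nCvΔT = 3.01×20.8×(635−333) = 18900 J.
Q = ΔU = 18900 J.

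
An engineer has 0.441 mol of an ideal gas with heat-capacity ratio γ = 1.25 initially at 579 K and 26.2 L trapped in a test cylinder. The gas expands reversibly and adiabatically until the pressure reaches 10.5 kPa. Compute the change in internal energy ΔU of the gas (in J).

-2850 J

P₁ = nRT₁/V₁ = 0.441×8.314×579/26.2 = 81.0 kPa.
Adiabatic: T₂/T₁ = (P₂/P₁)^((γ−1)/γ) ⇒ T₂ = 579×(0.130)^0.200 = 385 K; V₂ = 134 L.
For an ideal gas ΔU = nCvΔT with Cv = R/(γ−1) = 33.3 J/(mol·K).
ΔU = 0.441×33.3×(385−579) = -2850 J.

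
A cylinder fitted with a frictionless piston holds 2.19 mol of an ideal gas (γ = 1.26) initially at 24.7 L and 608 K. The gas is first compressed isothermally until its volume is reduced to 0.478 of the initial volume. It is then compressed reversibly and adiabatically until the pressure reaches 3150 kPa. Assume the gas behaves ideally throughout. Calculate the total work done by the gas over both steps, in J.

-20300 J

P₁ = nRT₁/V₁ = 2.19×8.314×608/24.7 = 448 kPa.
Step 1 — Isothermal: T stays 608 K; PV = const ⇒ V₂ = 11.8 L, P₂ = 938 kPa.
ΔU = 0 (ideal gas, T constant).
W = nRT ln(V₂/V₁) = 2.19×8.314×608×ln(0.478) = -8170 J.
Q = ΔU + W = -8170 J.
State after step 1: P = 938 kPa, V = 11.8 L, T = 608 K.
Step 2 — Adiabatic: T₂/T₁ = (P₂/P₁)^((γ−1)/γ) ⇒ T₂ = 608×(3.36)^0.206 = 781 K; V₂ = 4.51 L.
ΔU = nCvΔT = 2.19×32.0×(781−608) = 12100 J.
Q = 0 for an adiabatic process, so W = −ΔU = -12100 J.
Net over both steps: W = -20300 J, Q = -8170 J, ΔU = 12100 J.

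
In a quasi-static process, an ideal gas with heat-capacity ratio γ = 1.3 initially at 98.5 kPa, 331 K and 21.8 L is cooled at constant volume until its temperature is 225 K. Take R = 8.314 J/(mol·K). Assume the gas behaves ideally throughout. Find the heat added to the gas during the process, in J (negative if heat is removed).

n = P₁V₁/(RT₁) = 98.5×21.8/(8.314×331) = 0.780 mol.
Isochoric: V stays 21.8 L; P/T = const ⇒ T₂ = 225 K, P₂ = 67.0 kPa.
W = 0 (no volume change).
ΔU = nCvΔT = 0.780×27.7×(225−331) = -2290 J.
Q = ΔU = -2290 J.

-2290 J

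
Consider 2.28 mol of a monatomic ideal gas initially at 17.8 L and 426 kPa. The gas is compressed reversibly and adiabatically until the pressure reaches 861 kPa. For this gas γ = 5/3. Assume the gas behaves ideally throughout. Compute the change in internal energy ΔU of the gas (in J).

3700 J

T₁ = P₁V₁/(nR) = 426×17.8/(2.28×8.314) = 400 K.
Adiabatic: T₂/T₁ = (P₂/P₁)^((γ−1)/γ) ⇒ T₂ = 400×(2.02)^0.400 = 530 K; V₂ = 11.7 L.
For an ideal gas ΔU = nCvΔT with Cv = (3/2)R = 12.5 J/(mol·K).
ΔU = 2.28×12.5×(530−400) = 3700 J.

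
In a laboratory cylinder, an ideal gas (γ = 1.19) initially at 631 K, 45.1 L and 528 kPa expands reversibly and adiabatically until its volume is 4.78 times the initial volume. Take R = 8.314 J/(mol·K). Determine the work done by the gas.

32200 J

n = P₁V₁/(RT₁) = 528×45.1/(8.314×631) = 4.54 mol.
Adiabatic: TV^(γ−1) = const ⇒ T₂ = 631×(0.209)^0.190 = 469 K; PV^γ = const ⇒ P₂ = 82.1 kPa.
ΔU = nCvΔT = 4.54×43.8×(469−631) = -32200 J.
Q = 0 for an adiabatic process, so W = −ΔU = 32200 J.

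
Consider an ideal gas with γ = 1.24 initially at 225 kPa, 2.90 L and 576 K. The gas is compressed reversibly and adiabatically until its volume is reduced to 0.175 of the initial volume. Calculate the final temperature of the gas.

875 K

Adiabatic: TV^(γ−1) = const ⇒ T₂ = 576×(5.71)^0.240 = 875 K; PV^γ = const ⇒ P₂ = 1950 kPa.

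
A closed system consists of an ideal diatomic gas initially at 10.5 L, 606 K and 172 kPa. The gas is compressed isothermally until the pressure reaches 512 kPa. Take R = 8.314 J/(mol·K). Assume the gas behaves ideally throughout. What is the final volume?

Isothermal: T stays 606 K; PV = const ⇒ V₂ = 3.53 L, P₂ = 512 kPa.

3.53 L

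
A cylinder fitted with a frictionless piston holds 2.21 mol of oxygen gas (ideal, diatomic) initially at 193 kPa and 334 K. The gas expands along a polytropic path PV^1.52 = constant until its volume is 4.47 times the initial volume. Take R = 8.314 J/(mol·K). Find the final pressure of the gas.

19.8 kPa

V₁ = nRT₁/P₁ = 2.21×8.314×334/193 = 31.8 L.
Polytropic n=1.52: T₂ = T₁(V₁/V₂)^(n−1) = 334×(0.224)^0.52 = 153 K; P₂ = P₁(V₁/V₂)^n = 19.8 kPa.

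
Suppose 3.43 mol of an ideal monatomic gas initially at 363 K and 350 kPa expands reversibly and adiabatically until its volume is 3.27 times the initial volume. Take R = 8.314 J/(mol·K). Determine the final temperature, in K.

165 K

V₁ = nRT₁/P₁ = 3.43×8.314×363/350 = 29.6 L.
Adiabatic: TV^(γ−1) = const ⇒ T₂ = 363×(0.306)^0.667 = 165 K; PV^γ = const ⇒ P₂ = 48.6 kPa.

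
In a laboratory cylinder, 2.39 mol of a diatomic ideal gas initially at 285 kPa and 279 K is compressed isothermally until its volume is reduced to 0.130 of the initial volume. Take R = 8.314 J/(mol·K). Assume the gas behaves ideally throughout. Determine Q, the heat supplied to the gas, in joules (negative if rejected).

V₁ = nRT₁/P₁ = 2.39×8.314×279/285 = 19.5 L.
Isothermal: T stays 279 K; PV = const ⇒ V₂ = 2.53 L, P₂ = 2190 kPa.
ΔU = 0 (ideal gas, T constant).
W = nRT ln(V₂/V₁) = 2.39×8.314×279×ln(0.130) = -11300 J.
Q = ΔU + W = -11300 J.

-11300 J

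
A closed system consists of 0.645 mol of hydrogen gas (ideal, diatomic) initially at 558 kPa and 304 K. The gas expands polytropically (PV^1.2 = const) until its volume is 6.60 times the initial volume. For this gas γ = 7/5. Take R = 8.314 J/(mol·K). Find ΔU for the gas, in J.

V₁ = nRT₁/P₁ = 0.645×8.314×304/558 = 2.92 L.
Polytropic n=1.2: T₂ = T₁(V₁/V₂)^(n−1) = 304×(0.152)^0.20 = 208 K; P₂ = P₁(V₁/V₂)^n = 58.0 kPa.
For an ideal gas ΔU = nCvΔT with Cv = (5/2)R = 20.8 J/(mol·K).
ΔU = 0.645×20.8×(208−304) = -1280 J.

-1280 J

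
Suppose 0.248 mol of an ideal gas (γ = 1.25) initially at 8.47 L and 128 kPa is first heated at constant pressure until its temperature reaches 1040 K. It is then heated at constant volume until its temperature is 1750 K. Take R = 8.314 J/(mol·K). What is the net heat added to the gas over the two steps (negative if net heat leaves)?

11200 J

T₁ = P₁V₁/(nR) = 128×8.47/(0.248×8.314) = 526 K.
Step 1 — Isobaric: P stays 128 kPa; V/T = const ⇒ T₂ = 1040 K, V₂ = 16.8 L.
W = PΔV = 128×(16.8−8.47) kPa·L = 1060 J.
ΔU = nCvΔT = 0.248×33.3×(1040−526) = 4240 J.
Q = ΔU + W = nCpΔT = 5300 J.
State after step 1: P = 128 kPa, V = 16.8 L, T = 1040 K.
Step 2 — Isochoric: V stays 16.8 L; P/T = const ⇒ T₂ = 1750 K, P₂ = 215 kPa.
W = 0 (no volume change).
ΔU = nCvΔT = 0.248×33.3×(1750−1040) = 5860 J.
Q = ΔU = 5860 J.
Net over both steps: W = 1060 J, Q = 11200 J, ΔU = 10100 J.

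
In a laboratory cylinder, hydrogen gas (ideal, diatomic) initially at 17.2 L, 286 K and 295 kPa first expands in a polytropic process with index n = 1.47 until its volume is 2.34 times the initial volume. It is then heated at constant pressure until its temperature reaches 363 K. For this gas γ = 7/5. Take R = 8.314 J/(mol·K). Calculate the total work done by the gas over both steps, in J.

n = P₁V₁/(RT₁) = 295×17.2/(8.314×286) = 2.13 mol.
Step 1 — Polytropic n=1.47: T₂ = T₁(V₁/V₂)^(n−1) = 286×(0.427)^0.47 = 192 K; P₂ = P₁(V₁/V₂)^n = 84.5 kPa.
W = (P₁V₁−P₂V₂)/(n−1) = (295×17.2−84.5×40.2)/0.47 = 3560 J.
ΔU = nCvΔT = 2.13×20.8×(192−286) = -4180 J.
Q = ΔU + W = -622 J.
State after step 1: P = 84.5 kPa, V = 40.2 L, T = 192 K.
Step 2 — Isobaric: P stays 84.5 kPa; V/T = const ⇒ T₂ = 363 K, V₂ = 76.2 L.
W = PΔV = 84.5×(76.2−40.2) kPa·L = 3040 J.
ΔU = nCvΔT = 2.13×20.8×(363−192) = 7590 J.
Q = ΔU + W = nCpΔT = 10600 J.
Net over both steps: W = 6590 J, Q = 10000 J, ΔU = 3420 J.

6590 J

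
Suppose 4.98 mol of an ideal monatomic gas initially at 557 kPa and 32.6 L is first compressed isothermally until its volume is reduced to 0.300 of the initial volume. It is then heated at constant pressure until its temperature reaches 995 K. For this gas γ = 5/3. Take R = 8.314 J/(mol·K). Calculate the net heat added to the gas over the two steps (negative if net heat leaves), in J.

T₁ = P₁V₁/(nR) = 557×32.6/(4.98×8.314) = 439 K.
Step 1 — Isothermal: T stays 439 K; PV = const ⇒ V₂ = 9.78 L, P₂ = 1860 kPa.
ΔU = 0 (ideal gas, T constant).
W = nRT ln(V₂/V₁) = 4.98×8.314×439×ln(0.300) = -21900 J.
Q = ΔU + W = -21900 J.
State after step 1: P = 1860 kPa, V = 9.78 L, T = 439 K.
Step 2 — Isobaric: P stays 1860 kPa; V/T = const ⇒ T₂ = 995 K, V₂ = 22.2 L.
W = PΔV = 1860×(22.2−9.78) kPa·L = 23000 J.
ΔU = nCvΔT = 4.98×12.5×(995−439) = 34600 J.
Q = ΔU + W = nCpΔT = 57600 J.
Net over both steps: W = 1180 J, Q = 35700 J, ΔU = 34600 J.

35700 J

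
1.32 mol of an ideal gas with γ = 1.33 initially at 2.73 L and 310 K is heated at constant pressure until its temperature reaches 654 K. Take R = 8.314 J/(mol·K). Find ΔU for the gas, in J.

11400 J

P₁ = nRT₁/V₁ = 1.32×8.314×310/2.73 = 1250 kPa.
Isobaric: P stays 1250 kPa; V/T = const ⇒ T₂ = 654 K, V₂ = 5.76 L.
For an ideal gas ΔU = nCvΔT with Cv = R/(γ−1) = 25.2 J/(mol·K).
ΔU = 1.32×25.2×(654−310) = 11400 J.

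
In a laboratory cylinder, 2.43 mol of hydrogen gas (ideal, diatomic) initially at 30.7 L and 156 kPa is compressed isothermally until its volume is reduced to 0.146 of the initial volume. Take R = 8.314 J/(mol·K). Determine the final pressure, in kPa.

T₁ = P₁V₁/(nR) = 156×30.7/(2.43×8.314) = 237 K.
Isothermal: T stays 237 K; PV = const ⇒ V₂ = 4.48 L, P₂ = 1070 kPa.

1070 kPa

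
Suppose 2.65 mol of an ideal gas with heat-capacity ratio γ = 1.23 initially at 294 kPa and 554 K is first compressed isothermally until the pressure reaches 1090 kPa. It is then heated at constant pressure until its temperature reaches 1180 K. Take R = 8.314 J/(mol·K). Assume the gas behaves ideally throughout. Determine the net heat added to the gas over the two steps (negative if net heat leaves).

V₁ = nRT₁/P₁ = 2.65×8.314×554/294 = 41.5 L.
Step 1 — Isothermal: T stays 554 K; PV = const ⇒ V₂ = 11.2 L, P₂ = 1090 kPa.
ΔU = 0 (ideal gas, T constant).
W = nRT ln(V₂/V₁) = 2.65×8.314×554×ln(0.270) = -16000 J.
Q = ΔU + W = -16000 J.
State after step 1: P = 1090 kPa, V = 11.2 L, T = 554 K.
Step 2 — Isobaric: P stays 1090 kPa; V/T = const ⇒ T₂ = 1180 K, V₂ = 23.9 L.
W = PΔV = 1090×(23.9−11.2) kPa·L = 13800 J.
ΔU = nCvΔT = 2.65×36.1×(1180−554) = 60000 J.
Q = ΔU + W = nCpΔT = 73800 J.
Net over both steps: W = -2200 J, Q = 57800 J, ΔU = 60000 J.

57800 J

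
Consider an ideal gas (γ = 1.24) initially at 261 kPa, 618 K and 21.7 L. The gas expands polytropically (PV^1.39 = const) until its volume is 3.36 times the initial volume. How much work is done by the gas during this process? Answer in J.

5470 J

n = P₁V₁/(RT₁) = 261×21.7/(8.314×618) = 1.10 mol.
Polytropic n=1.39: T₂ = T₁(V₁/V₂)^(n−1) = 618×(0.298)^0.39 = 385 K; P₂ = P₁(V₁/V₂)^n = 48.4 kPa.
W = (P₁V₁−P₂V₂)/(n−1) = (261×21.7−48.4×72.9)/0.39 = 5470 J.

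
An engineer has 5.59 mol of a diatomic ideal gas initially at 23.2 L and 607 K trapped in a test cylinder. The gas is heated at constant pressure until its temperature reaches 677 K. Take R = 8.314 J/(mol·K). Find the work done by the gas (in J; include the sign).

3250 J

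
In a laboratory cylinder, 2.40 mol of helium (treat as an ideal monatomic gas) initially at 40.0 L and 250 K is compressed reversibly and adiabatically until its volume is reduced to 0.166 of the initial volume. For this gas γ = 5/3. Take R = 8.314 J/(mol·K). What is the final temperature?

P₁ = nRT₁/V₁ = 2.40×8.314×250/40.0 = 125 kPa.
Adiabatic: TV^(γ−1) = const ⇒ T₂ = 250×(6.02)^0.667 = 828 K; PV^γ = const ⇒ P₂ = 2490 kPa.

828 K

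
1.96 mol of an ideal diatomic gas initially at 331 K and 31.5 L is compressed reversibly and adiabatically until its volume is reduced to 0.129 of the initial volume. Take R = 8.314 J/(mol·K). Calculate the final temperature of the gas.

P₁ = nRT₁/V₁ = 1.96×8.314×331/31.5 = 171 kPa.
Adiabatic: TV^(γ−1) = const ⇒ T₂ = 331×(7.75)^0.400 = 751 K; PV^γ = const ⇒ P₂ = 3010 kPa.

751 K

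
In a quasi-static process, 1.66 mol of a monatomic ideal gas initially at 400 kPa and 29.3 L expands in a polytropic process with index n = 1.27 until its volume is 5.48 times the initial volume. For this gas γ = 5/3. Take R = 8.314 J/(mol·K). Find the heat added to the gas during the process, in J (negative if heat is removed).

T₁ = P₁V₁/(nR) = 400×29.3/(1.66×8.314) = 849 K.
Polytropic n=1.27: T₂ = T₁(V₁/V₂)^(n−1) = 849×(0.182)^0.27 = 536 K; P₂ = P₁(V₁/V₂)^n = 46.1 kPa.
W = (P₁V₁−P₂V₂)/(n−1) = (400×29.3−46.1×161)/0.27 = 16000 J.
ΔU = nCvΔT = 1.66×12.5×(536−849) = -6470 J.
Q = ΔU + W = 9510 J.

9510 J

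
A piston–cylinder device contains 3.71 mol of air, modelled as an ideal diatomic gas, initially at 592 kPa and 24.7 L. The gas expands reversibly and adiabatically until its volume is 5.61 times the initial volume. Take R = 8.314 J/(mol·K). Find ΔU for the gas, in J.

T₁ = P₁V₁/(nR) = 592×24.7/(3.71×8.314) = 474 K.
Adiabatic: TV^(γ−1) = const ⇒ T₂ = 474×(0.178)^0.400 = 238 K; PV^γ = const ⇒ P₂ = 52.9 kPa.
For an ideal gas ΔU = nCvΔT with Cv = (5/2)R = 20.8 J/(mol·K).
ΔU = 3.71×20.8×(238−474) = -18200 J.

-18200 J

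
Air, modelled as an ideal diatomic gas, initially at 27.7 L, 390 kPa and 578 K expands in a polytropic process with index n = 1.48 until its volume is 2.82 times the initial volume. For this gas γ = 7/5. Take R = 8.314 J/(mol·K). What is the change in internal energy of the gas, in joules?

n = P₁V₁/(RT₁) = 390×27.7/(8.314×578) = 2.25 mol.
Polytropic n=1.48: T₂ = T₁(V₁/V₂)^(n−1) = 578×(0.355)^0.48 = 351 K; P₂ = P₁(V₁/V₂)^n = 84.1 kPa.
For an ideal gas ΔU = nCvΔT with Cv = (5/2)R = 20.8 J/(mol·K).
ΔU = 2.25×20.8×(351−578) = -10600 J.

-10600 J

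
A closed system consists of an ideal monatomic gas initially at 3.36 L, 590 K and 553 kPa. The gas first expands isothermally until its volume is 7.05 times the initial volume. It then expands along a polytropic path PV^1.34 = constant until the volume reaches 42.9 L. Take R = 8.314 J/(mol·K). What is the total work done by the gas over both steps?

n = P₁V₁/(RT₁) = 553×3.36/(8.314×590) = 0.379 mol.
Step 1 — Isothermal: T stays 590 K; PV = const ⇒ V₂ = 23.7 L, P₂ = 78.4 kPa.
ΔU = 0 (ideal gas, T constant).
W = nRT ln(V₂/V₁) = 0.379×8.314×590×ln(7.05) = 3630 J.
Q = ΔU + W = 3630 J.
State after step 1: P = 78.4 kPa, V = 23.7 L, T = 590 K.
Step 2 — Polytropic n=1.34: T₂ = T₁(V₁/V₂)^(n−1) = 590×(0.552)^0.34 = 482 K; P₂ = P₁(V₁/V₂)^n = 35.4 kPa.
W = (P₁V₁−P₂V₂)/(n−1) = (78.4×23.7−35.4×42.9)/0.34 = 999 J.
ΔU = nCvΔT = 0.379×12.5×(482−590) = -510 J.
Q = ΔU + W = 490 J.
Net over both steps: W = 4630 J, Q = 4120 J, ΔU = -510 J.

4630 J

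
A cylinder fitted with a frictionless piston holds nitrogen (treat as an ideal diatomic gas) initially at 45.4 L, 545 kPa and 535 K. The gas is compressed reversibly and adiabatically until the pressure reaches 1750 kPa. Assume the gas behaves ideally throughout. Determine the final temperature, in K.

747 K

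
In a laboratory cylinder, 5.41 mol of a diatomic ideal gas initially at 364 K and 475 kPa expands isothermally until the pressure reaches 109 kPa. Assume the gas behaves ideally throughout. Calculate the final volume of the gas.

V₁ = nRT₁/P₁ = 5.41×8.314×364/475 = 34.5 L.
Isothermal: T stays 364 K; PV = const ⇒ V₂ = 150 L, P₂ = 109 kPa.

150 L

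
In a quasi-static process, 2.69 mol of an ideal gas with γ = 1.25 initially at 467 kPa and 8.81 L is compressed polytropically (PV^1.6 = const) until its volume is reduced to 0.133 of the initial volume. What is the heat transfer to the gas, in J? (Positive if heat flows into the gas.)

T₁ = P₁V₁/(nR) = 467×8.81/(2.69×8.314) = 184 K.
Polytropic n=1.6: T₂ = T₁(V₁/V₂)^(n−1) = 184×(7.52)^0.60 = 617 K; P₂ = P₁(V₁/V₂)^n = 11800 kPa.
W = (P₁V₁−P₂V₂)/(n−1) = (467×8.81−11800×1.17)/0.60 = -16100 J.
ΔU = nCvΔT = 2.69×33.3×(617−184) = 38800 J.
Q = ΔU + W = 22600 J.

22600 J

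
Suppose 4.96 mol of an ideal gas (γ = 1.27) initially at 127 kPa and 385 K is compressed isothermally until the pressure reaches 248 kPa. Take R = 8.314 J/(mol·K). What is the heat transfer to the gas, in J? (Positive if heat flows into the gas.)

V₁ = nRT₁/P₁ = 4.96×8.314×385/127 = 125 L.
Isothermal: T stays 385 K; PV = const ⇒ V₂ = 64.0 L, P₂ = 248 kPa.
ΔU = 0 (ideal gas, T constant).
W = nRT ln(V₂/V₁) = 4.96×8.314×385×ln(0.512) = -10600 J.
Q = ΔU + W = -10600 J.

-10600 J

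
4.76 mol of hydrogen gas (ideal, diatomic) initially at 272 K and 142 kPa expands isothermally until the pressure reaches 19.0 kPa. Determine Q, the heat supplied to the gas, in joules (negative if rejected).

V₁ = nRT₁/P₁ = 4.76×8.314×272/142 = 75.8 L.
Isothermal: T stays 272 K; PV = const ⇒ V₂ = 567 L, P₂ = 19.0 kPa.
ΔU = 0 (ideal gas, T constant).
W = nRT ln(V₂/V₁) = 4.76×8.314×272×ln(7.47) = 21700 J.
Q = ΔU + W = 21700 J.

21700 J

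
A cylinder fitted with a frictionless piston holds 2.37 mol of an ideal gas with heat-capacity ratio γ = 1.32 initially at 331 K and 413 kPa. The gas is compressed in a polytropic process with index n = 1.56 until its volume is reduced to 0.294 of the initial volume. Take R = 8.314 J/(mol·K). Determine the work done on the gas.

11500 J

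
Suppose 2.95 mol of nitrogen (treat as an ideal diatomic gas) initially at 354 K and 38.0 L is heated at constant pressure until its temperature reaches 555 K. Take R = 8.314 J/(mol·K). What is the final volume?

P₁ = nRT₁/V₁ = 2.95×8.314×354/38.0 = 228 kPa.
Isobaric: P stays 228 kPa; V/T = const ⇒ T₂ = 555 K, V₂ = 59.6 L.

59.6 L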